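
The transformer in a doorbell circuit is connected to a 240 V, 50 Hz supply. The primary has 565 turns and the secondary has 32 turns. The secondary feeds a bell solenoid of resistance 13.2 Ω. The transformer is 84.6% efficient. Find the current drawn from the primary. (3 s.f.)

V_s = 240 × 32/565 = 13.593 V.
I_s = V_s/R = 13.593/13.2 = 1.0298 A.
P_out = V_s I_s = 13.593 × 1.0298 = 13.998 W.
P_in = P_out/η = 13.998/0.846 = 16.546 W.
I_p = P_in/V_p = 16.546/240 = 0.0689 A.

I_p ≈ 0.0689 A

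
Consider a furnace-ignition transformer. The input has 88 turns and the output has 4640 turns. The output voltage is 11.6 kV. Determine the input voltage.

V_in/V_out = N_in/N_out, so V_in = 11600 × 88/4640 = 220 V.

V_in ≈ 220 V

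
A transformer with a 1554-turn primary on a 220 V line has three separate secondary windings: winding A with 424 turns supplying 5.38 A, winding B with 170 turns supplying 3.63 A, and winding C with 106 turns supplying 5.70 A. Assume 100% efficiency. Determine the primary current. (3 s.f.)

V_A = 220 × 424/1554 = 60.026 V; V_B = 220 × 170/1554 = 24.067 V; V_C = 220 × 106/1554 = 15.006 V.
P_out = V_A I_A + V_B I_B + V_C I_C = 60.026×5.38 + 24.067×3.63 + 15.006×5.70 = 322.94 + 87.363 + 85.537 = 495.84 W.
Ideal ⇒ P_in = P_out, so I_p = P_out/V_p = 495.84/220 = 2.25 A.

I_p ≈ 2.25 A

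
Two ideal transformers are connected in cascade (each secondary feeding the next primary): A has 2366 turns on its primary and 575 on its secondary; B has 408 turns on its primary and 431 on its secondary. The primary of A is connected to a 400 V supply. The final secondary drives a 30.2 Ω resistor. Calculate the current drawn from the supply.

I_supply ≈ 0.873 A

After A: V = 400.00 × 575/2366 = 97.210 V.
After B: V = 97.210 × 431/408 = 102.69 V.
I_load = 102.69/30.2 = 3.4003 A, so P_out = 102.69 × 3.4003 = 349.18 W.
All ideal ⇒ P_in = P_out, so I_supply = 349.18/400 = 0.873 A.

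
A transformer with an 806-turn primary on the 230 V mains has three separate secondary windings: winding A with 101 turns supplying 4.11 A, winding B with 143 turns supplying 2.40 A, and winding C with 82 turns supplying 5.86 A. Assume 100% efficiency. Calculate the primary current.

I_p ≈ 1.54 A

V_A = 230 × 101/806 = 28.821 V; V_B = 230 × 143/806 = 40.806 V; V_C = 230 × 82/806 = 23.400 V.
P_out = V_A I_A + V_B I_B + V_C I_C = 28.821×4.11 + 40.806×2.40 + 23.400×5.86 = 118.46 + 97.935 + 137.12 = 353.51 W.
Ideal ⇒ P_in = P_out, so I_p = P_out/V_p = 353.51/230 = 1.54 A.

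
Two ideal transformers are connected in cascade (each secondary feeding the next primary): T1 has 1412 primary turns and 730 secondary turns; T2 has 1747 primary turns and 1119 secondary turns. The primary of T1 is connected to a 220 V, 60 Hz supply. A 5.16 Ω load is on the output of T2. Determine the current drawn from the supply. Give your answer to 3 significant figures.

Secondary of T1: V = 220.00 × 730/1412 = 113.74 V.
Secondary of T2: V = 113.74 × 1119/1747 = 72.853 V.
I_load = 72.853/5.16 = 14.119 A, so P_out = 72.853 × 14.119 = 1028.6 W.
All ideal ⇒ P_in = P_out, so I_supply = 1028.6/220 = 4.68 A.

I_supply ≈ 4.68 A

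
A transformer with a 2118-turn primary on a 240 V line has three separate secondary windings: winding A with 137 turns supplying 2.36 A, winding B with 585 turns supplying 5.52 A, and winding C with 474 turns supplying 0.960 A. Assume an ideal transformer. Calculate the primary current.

V_A = 240 × 137/2118 = 15.524 V; V_B = 240 × 585/2118 = 66.289 V; V_C = 240 × 474/2118 = 53.711 V.
P_out = V_A I_A + V_B I_B + V_C I_C = 15.524×2.36 + 66.289×5.52 + 53.711×0.960 = 36.637 + 365.92 + 51.563 = 454.11 W.
Ideal ⇒ P_in = P_out, so I_p = P_out/V_p = 454.11/240 = 1.89 A.

I_p ≈ 1.89 A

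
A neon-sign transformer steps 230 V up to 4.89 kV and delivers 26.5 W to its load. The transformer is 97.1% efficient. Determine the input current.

P_in = P_out/η = 26.5/0.971 = 27.291 W.
I_in = P_in/V_in = 27.291/230 = 0.119 A.

I_in ≈ 0.119 A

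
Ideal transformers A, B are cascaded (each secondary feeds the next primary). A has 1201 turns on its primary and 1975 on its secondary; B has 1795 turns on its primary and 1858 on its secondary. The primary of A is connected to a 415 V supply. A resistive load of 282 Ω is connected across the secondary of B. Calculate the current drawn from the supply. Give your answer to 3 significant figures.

After A: V = 415.00 × 1975/1201 = 682.45 V.
After B: V = 682.45 × 1858/1795 = 706.40 V.
I_load = 706.40/282 = 2.5050 A, so P_out = 706.40 × 2.5050 = 1769.5 W.
All ideal ⇒ P_in = P_out, so I_supply = 1769.5/415 = 4.26 A.

I_supply ≈ 4.26 A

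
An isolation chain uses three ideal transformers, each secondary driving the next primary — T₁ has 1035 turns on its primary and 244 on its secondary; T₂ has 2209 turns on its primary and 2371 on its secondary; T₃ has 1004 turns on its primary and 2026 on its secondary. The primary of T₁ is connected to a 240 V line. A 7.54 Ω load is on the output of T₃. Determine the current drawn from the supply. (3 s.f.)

Secondary of T₁: V = 240.00 × 244/1035 = 56.580 V.
Secondary of T₂: V = 56.580 × 2371/2209 = 60.729 V.
Secondary of T₃: V = 60.729 × 2026/1004 = 122.55 V.
I_load = 122.55/7.54 = 16.253 A, so P_out = 122.55 × 16.253 = 1991.7 W.
All ideal ⇒ P_in = P_out, so I_supply = 1991.7/240 = 8.30 A.

I_supply ≈ 8.30 A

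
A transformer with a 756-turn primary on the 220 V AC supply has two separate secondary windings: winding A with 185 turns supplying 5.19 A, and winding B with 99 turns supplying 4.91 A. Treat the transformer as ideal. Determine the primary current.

V_A = 220 × 185/756 = 53.836 V; V_B = 220 × 99/756 = 28.810 V.
P_out = V_A I_A + V_B I_B = 53.836×5.19 + 28.810×4.91 = 279.41 + 141.45 = 420.86 W.
Ideal ⇒ P_in = P_out, so I_p = P_out/V_p = 420.86/220 = 1.91 A.

I_p ≈ 1.91 A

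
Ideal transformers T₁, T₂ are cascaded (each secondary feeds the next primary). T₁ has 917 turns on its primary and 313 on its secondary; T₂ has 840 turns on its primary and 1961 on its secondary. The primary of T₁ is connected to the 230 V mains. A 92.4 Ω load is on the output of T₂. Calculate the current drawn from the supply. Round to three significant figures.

I_supply ≈ 1.58 A

Secondary of T₁: V = 230.00 × 313/917 = 78.506 V.
Secondary of T₂: V = 78.506 × 1961/840 = 183.27 V.
I_load = 183.27/92.4 = 1.9835 A, so P_out = 183.27 × 1.9835 = 363.52 W.
All ideal ⇒ P_in = P_out, so I_supply = 363.52/230 = 1.58 A.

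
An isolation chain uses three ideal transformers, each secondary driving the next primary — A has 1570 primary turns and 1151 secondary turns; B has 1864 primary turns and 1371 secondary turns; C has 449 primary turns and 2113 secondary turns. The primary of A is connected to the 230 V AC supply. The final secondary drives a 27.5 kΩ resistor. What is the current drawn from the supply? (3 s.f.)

I_supply ≈ 0.0539 A

Secondary of A: V = 230.00 × 1151/1570 = 168.62 V.
Secondary of B: V = 168.62 × 1371/1864 = 124.02 V.
Secondary of C: V = 124.02 × 2113/449 = 583.64 V.
I_load = 583.64/27500 = 0.021223 A, so P_out = 583.64 × 0.021223 = 12.387 W.
All ideal ⇒ P_in = P_out, so I_supply = 12.387/230 = 0.0539 A.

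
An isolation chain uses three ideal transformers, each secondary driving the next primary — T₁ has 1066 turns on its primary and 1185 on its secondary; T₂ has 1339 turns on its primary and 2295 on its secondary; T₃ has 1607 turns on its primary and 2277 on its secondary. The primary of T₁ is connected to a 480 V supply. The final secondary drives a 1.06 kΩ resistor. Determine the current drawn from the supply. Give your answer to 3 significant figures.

I_supply ≈ 3.30 A

After T₁: V = 480.00 × 1185/1066 = 533.58 V.
After T₂: V = 533.58 × 2295/1339 = 914.54 V.
After T₃: V = 914.54 × 2277/1607 = 1295.8 V.
I_load = 1295.8/1060 = 1.2225 A, so P_out = 1295.8 × 1.2225 = 1584.2 W.
All ideal ⇒ P_in = P_out, so I_supply = 1584.2/480 = 3.30 A.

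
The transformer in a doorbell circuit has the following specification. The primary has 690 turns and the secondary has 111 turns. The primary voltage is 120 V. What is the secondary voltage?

V_s/V_p = N_s/N_p, so V_s = 120 × 111/690 = 19.3 V.

V_s ≈ 19.3 V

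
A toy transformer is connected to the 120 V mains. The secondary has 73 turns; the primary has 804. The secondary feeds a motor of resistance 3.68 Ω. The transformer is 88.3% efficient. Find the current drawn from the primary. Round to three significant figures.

V_s = 120 × 73/804 = 10.896 V.
I_s = V_s/R = 10.896/3.68 = 2.9607 A.
P_out = V_s I_s = 10.896 × 2.9607 = 32.259 W.
P_in = P_out/η = 32.259/0.883 = 36.533 W.
I_p = P_in/V_p = 36.533/120 = 0.304 A.

I_p ≈ 0.304 A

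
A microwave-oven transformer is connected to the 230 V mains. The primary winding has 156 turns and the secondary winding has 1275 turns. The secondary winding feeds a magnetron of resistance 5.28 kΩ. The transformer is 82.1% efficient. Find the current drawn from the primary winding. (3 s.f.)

I_p ≈ 3.54 A

V_s = 230 × 1275/156 = 1879.8 V.
I_s = V_s/R = 1879.8/5280 = 0.35602 A.
P_out = V_s I_s = 1879.8 × 0.35602 = 669.26 W.
P_in = P_out/η = 669.26/0.821 = 815.17 W.
I_p = P_in/V_p = 815.17/230 = 3.54 A.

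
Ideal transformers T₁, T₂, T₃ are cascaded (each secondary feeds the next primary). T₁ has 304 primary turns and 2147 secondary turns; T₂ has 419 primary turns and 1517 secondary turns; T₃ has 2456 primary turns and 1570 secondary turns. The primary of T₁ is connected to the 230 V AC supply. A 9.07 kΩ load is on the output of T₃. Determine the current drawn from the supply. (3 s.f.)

I_supply ≈ 6.78 A

After T₁: V = 230.00 × 2147/304 = 1624.4 V.
After T₂: V = 1624.4 × 1517/419 = 5881.1 V.
After T₃: V = 5881.1 × 1570/2456 = 3759.5 V.
I_load = 3759.5/9070 = 0.41450 A, so P_out = 3759.5 × 0.41450 = 1558.3 W.
All ideal ⇒ P_in = P_out, so I_supply = 1558.3/230 = 6.78 A.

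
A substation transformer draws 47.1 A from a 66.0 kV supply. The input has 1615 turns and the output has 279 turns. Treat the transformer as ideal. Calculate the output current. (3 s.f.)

I_out ≈ 273 A

I_out/I_in = N_in/N_out, so I_out = 47.1 × 1615/279 = 273 A.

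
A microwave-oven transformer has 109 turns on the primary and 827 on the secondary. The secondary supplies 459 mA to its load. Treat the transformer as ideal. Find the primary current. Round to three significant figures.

For an ideal transformer I_p/I_s = N_s/N_p, so I_p = 0.459 × 827/109 = 3.48 A.

I_p ≈ 3.48 A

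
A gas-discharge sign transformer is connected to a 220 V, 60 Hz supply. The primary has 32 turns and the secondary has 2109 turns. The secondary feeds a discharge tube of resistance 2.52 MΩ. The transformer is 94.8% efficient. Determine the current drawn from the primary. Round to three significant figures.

I_p ≈ 0.400 A

V_s = 220 × 2109/32 = 14499 V.
I_s = V_s/R = 14499/(2.52×10^6) = 0.0057537 A.
P_out = V_s I_s = 14499 × 0.0057537 = 83.425 W.
P_in = P_out/η = 83.425/0.948 = 88.001 W.
I_p = P_in/V_p = 88.001/220 = 0.400 A.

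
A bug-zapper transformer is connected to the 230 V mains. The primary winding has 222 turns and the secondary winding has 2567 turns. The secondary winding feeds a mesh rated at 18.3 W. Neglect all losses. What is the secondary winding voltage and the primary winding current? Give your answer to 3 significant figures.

V_s = V_p × N_s/N_p = 230 × 2567/222 = 2659.5 V.
I_s = P/V_s = 18.3/2659.5 = 0.0068810 A.
I_p = I_s × N_s/N_p = 0.0068810 × 2567/222 = 0.0796 A.

V_s ≈ 2660 V, I_p ≈ 0.0796 A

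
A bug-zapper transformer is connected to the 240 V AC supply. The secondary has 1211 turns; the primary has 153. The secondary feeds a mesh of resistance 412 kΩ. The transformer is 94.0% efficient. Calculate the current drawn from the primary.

I_p ≈ 0.0388 A

V_s = 240 × 1211/153 = 1899.6 V.
I_s = V_s/R = 1899.6/412000 = 0.0046107 A.
P_out = V_s I_s = 1899.6 × 0.0046107 = 8.7585 W.
P_in = P_out/η = 8.7585/0.940 = 9.3176 W.
I_p = P_in/V_p = 9.3176/240 = 0.0388 A.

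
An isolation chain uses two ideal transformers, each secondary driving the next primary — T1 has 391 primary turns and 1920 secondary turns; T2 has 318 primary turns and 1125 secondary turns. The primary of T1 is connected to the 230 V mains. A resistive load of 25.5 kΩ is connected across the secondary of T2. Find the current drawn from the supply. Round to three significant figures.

I_supply ≈ 2.72 A

Secondary of T1: V = 230.00 × 1920/391 = 1129.4 V.
Secondary of T2: V = 1129.4 × 1125/318 = 3995.6 V.
I_load = 3995.6/25500 = 0.15669 A, so P_out = 3995.6 × 0.15669 = 626.06 W.
All ideal ⇒ P_in = P_out, so I_supply = 626.06/230 = 2.72 A.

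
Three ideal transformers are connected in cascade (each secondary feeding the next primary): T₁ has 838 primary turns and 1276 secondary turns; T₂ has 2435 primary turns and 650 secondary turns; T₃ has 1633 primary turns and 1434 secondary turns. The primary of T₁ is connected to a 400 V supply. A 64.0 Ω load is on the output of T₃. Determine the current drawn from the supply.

Secondary of T₁: V = 400.00 × 1276/838 = 609.07 V.
Secondary of T₂: V = 609.07 × 650/2435 = 162.59 V.
Secondary of T₃: V = 162.59 × 1434/1633 = 142.77 V.
I_load = 142.77/64.0 = 2.2308 A, so P_out = 142.77 × 2.2308 = 318.50 W.
All ideal ⇒ P_in = P_out, so I_supply = 318.50/400 = 0.796 A.

I_supply ≈ 0.796 A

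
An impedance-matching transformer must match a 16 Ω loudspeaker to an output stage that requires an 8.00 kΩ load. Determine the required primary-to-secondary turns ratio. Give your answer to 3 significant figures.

N_p/N_s ≈ 22.4

Z_p/Z_s = (N_p/N_s)², so N_p/N_s = √(8000/16) = √500 = 22.4.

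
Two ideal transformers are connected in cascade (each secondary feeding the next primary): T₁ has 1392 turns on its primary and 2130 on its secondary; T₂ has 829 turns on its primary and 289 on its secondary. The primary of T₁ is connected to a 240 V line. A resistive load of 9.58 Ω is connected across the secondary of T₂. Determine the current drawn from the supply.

I_supply ≈ 7.13 A

Secondary of T₁: V = 240.00 × 2130/1392 = 367.24 V.
Secondary of T₂: V = 367.24 × 289/829 = 128.03 V.
I_load = 128.03/9.58 = 13.364 A, so P_out = 128.03 × 13.364 = 1710.9 W.
All ideal ⇒ P_in = P_out, so I_supply = 1710.9/240 = 7.13 A.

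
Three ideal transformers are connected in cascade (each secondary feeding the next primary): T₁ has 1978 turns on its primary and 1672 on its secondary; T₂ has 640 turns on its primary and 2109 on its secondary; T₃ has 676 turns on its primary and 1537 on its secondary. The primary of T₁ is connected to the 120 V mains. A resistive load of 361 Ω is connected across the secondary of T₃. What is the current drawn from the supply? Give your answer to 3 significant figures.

I_supply ≈ 13.3 A

After T₁: V = 120.00 × 1672/1978 = 101.44 V.
After T₂: V = 101.44 × 2109/640 = 334.26 V.
After T₃: V = 334.26 × 1537/676 = 760.00 V.
I_load = 760.00/361 = 2.1053 A, so P_out = 760.00 × 2.1053 = 1600.0 W.
All ideal ⇒ P_in = P_out, so I_supply = 1600.0/120 = 13.3 A.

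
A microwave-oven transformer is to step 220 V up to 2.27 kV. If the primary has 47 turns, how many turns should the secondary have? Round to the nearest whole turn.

N_s = 485 turns

N_s/N_p = V_s/V_p, so N_s = 47 × 2270/220 = 485.0 ≈ 485 turns.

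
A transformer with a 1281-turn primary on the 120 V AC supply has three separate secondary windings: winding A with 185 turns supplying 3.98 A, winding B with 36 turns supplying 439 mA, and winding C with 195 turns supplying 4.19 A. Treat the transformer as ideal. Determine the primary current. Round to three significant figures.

I_p ≈ 1.22 A

V_A = 120 × 185/1281 = 17.330 V; V_B = 120 × 36/1281 = 3.3724 V; V_C = 120 × 195/1281 = 18.267 V.
P_out = V_A I_A + V_B I_B + V_C I_C = 17.330×3.98 + 3.3724×0.439 + 18.267×4.19 = 68.974 + 1.4805 + 76.539 = 146.99 W.
Ideal ⇒ P_in = P_out, so I_p = P_out/V_p = 146.99/120 = 1.22 A.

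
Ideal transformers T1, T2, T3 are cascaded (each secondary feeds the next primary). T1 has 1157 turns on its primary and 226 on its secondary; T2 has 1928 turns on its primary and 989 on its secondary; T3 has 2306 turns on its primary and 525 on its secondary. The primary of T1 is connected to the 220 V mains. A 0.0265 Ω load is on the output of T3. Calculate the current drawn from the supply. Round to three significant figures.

Secondary of T1: V = 220.00 × 226/1157 = 42.973 V.
Secondary of T2: V = 42.973 × 989/1928 = 22.044 V.
Secondary of T3: V = 22.044 × 525/2306 = 5.0187 V.
I_load = 5.0187/0.0265 = 189.38 A, so P_out = 5.0187 × 189.38 = 950.45 W.
All ideal ⇒ P_in = P_out, so I_supply = 950.45/220 = 4.32 A.

I_supply ≈ 4.32 A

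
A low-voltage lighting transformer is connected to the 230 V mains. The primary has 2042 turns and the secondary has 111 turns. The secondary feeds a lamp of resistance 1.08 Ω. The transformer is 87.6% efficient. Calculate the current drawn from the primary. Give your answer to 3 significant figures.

V_s = 230 × 111/2042 = 12.502 V.
I_s = V_s/R = 12.502/1.08 = 11.576 A.
P_out = V_s I_s = 12.502 × 11.576 = 144.73 W.
P_in = P_out/η = 144.73/0.876 = 165.22 W.
I_p = P_in/V_p = 165.22/230 = 0.718 A.

I_p ≈ 0.718 A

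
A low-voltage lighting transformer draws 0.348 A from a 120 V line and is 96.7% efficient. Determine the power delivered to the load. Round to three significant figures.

P_out ≈ 40.4 W

P_in = V_p I_p = 120 × 0.348 = 41.760 W.
P_out = η P_in = 0.967 × 41.760 = 40.4 W.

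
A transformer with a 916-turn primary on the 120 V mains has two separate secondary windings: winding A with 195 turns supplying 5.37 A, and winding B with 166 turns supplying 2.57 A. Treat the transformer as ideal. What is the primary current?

I_p ≈ 1.61 A

V_A = 120 × 195/916 = 25.546 V; V_B = 120 × 166/916 = 21.747 V.
P_out = V_A I_A + V_B I_B = 25.546×5.37 + 21.747×2.57 = 137.18 + 55.889 = 193.07 W.
Ideal ⇒ P_in = P_out, so I_p = P_out/V_p = 193.07/120 = 1.61 A.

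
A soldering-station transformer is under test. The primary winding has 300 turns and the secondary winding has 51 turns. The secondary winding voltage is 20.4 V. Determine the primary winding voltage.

V_p/V_s = N_p/N_s, so V_p = 20.4 × 300/51 = 120 V.

V_p ≈ 120 V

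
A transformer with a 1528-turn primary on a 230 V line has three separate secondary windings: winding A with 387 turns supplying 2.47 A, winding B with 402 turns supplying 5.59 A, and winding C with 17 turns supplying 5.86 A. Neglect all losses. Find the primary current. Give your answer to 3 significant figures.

V_A = 230 × 387/1528 = 58.253 V; V_B = 230 × 402/1528 = 60.510 V; V_C = 230 × 17/1528 = 2.5589 V.
P_out = V_A I_A + V_B I_B + V_C I_C = 58.253×2.47 + 60.510×5.59 + 2.5589×5.86 = 143.88 + 338.25 + 14.995 = 497.13 W.
Ideal ⇒ P_in = P_out, so I_p = P_out/V_p = 497.13/230 = 2.16 A.

I_p ≈ 2.16 A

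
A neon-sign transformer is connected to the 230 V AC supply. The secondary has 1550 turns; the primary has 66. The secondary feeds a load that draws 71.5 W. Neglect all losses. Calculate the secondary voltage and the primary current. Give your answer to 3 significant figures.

V_s = V_p × N_s/N_p = 230 × 1550/66 = 5401.5 V.
I_s = P/V_s = 71.5/5401.5 = 0.013237 A.
I_p = I_s × N_s/N_p = 0.013237 × 1550/66 = 0.311 A.

V_s ≈ 5400 V, I_p ≈ 0.311 A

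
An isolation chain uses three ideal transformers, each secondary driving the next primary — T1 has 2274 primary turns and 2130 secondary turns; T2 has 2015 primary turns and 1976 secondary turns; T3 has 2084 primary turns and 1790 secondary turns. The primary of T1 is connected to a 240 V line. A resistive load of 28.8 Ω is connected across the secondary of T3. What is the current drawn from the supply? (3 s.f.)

I_supply ≈ 5.19 A

Secondary of T1: V = 240.00 × 2130/2274 = 224.80 V.
Secondary of T2: V = 224.80 × 1976/2015 = 220.45 V.
Secondary of T3: V = 220.45 × 1790/2084 = 189.35 V.
I_load = 189.35/28.8 = 6.5747 A, so P_out = 189.35 × 6.5747 = 1244.9 W.
All ideal ⇒ P_in = P_out, so I_supply = 1244.9/240 = 5.19 A.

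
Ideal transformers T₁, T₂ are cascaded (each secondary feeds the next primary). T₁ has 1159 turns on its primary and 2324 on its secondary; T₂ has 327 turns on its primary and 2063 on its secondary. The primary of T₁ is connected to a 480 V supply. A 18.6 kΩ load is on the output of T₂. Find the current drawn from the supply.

I_supply ≈ 4.13 A

Secondary of T₁: V = 480.00 × 2324/1159 = 962.48 V.
Secondary of T₂: V = 962.48 × 2063/327 = 6072.2 V.
I_load = 6072.2/18600 = 0.32646 A, so P_out = 6072.2 × 0.32646 = 1982.3 W.
All ideal ⇒ P_in = P_out, so I_supply = 1982.3/480 = 4.13 A.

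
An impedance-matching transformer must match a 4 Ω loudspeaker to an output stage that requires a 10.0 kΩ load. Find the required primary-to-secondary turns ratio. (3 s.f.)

Z_p/Z_s = (N_p/N_s)², so N_p/N_s = √(10000/4) = √2500 = 50.0.

N_p/N_s ≈ 50.0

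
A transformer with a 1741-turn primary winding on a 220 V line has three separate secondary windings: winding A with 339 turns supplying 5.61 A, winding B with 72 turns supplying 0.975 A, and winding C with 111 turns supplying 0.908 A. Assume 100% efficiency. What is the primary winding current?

I_p ≈ 1.19 A

V_A = 220 × 339/1741 = 42.837 V; V_B = 220 × 72/1741 = 9.0982 V; V_C = 220 × 111/1741 = 14.026 V.
P_out = V_A I_A + V_B I_B + V_C I_C = 42.837×5.61 + 9.0982×0.975 + 14.026×0.908 = 240.32 + 8.8708 + 12.736 = 261.92 W.
Ideal ⇒ P_in = P_out, so I_p = P_out/V_p = 261.92/220 = 1.19 A.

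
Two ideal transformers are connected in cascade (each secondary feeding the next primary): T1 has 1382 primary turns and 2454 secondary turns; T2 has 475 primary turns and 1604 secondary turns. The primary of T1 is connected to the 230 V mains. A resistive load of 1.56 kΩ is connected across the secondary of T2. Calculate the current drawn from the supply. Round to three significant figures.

I_supply ≈ 5.30 A

After T1: V = 230.00 × 2454/1382 = 408.41 V.
After T2: V = 408.41 × 1604/475 = 1379.1 V.
I_load = 1379.1/1560 = 0.88406 A, so P_out = 1379.1 × 0.88406 = 1219.2 W.
All ideal ⇒ P_in = P_out, so I_supply = 1219.2/230 = 5.30 A.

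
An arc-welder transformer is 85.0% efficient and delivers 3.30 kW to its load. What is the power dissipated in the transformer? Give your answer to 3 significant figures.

P_in = P_out/η = 3300/0.850 = 3882.35 W.
P_loss = P_in − P_out = 3882.35 − 3300 = 582 W.

P_loss ≈ 582 W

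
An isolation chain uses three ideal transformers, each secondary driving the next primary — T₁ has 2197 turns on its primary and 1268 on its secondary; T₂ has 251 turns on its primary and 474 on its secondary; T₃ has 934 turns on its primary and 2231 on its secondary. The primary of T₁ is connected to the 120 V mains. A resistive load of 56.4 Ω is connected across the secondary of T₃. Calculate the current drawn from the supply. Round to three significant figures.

I_supply ≈ 14.4 A

Secondary of T₁: V = 120.00 × 1268/2197 = 69.258 V.
Secondary of T₂: V = 69.258 × 474/251 = 130.79 V.
Secondary of T₃: V = 130.79 × 2231/934 = 312.41 V.
I_load = 312.41/56.4 = 5.5392 A, so P_out = 312.41 × 5.5392 = 1730.5 W.
All ideal ⇒ P_in = P_out, so I_supply = 1730.5/120 = 14.4 A.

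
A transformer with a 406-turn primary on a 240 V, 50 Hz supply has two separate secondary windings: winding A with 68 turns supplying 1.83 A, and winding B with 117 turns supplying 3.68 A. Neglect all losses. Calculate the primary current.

I_p ≈ 1.37 A

V_A = 240 × 68/406 = 40.197 V; V_B = 240 × 117/406 = 69.163 V.
P_out = V_A I_A + V_B I_B = 40.197×1.83 + 69.163×3.68 = 73.561 + 254.52 = 328.08 W.
Ideal ⇒ P_in = P_out, so I_p = P_out/V_p = 328.08/240 = 1.37 A.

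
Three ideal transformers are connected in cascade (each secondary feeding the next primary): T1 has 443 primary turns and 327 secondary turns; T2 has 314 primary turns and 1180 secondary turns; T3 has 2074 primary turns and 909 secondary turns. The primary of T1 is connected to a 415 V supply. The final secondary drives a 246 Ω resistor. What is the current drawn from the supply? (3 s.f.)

After T1: V = 415.00 × 327/443 = 306.33 V.
After T2: V = 306.33 × 1180/314 = 1151.2 V.
After T3: V = 1151.2 × 909/2074 = 504.54 V.
I_load = 504.54/246 = 2.0510 A, so P_out = 504.54 × 2.0510 = 1034.8 W.
All ideal ⇒ P_in = P_out, so I_supply = 1034.8/415 = 2.49 A.

I_supply ≈ 2.49 A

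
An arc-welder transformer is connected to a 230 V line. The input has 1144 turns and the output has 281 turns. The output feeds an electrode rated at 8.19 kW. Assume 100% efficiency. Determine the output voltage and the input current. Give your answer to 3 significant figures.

V_out = V_in × N_out/N_in = 230 × 281/1144 = 56.495 V.
I_out = P/V_out = 8190/56.495 = 144.97 A.
I_in = I_out × N_out/N_in = 144.97 × 281/1144 = 35.6 A.

V_out ≈ 56.5 V, I_in ≈ 35.6 A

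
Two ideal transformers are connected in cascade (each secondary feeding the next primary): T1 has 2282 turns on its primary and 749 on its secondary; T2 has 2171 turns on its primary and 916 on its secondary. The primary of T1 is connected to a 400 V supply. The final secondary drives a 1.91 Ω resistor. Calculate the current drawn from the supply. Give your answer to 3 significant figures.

Secondary of T1: V = 400.00 × 749/2282 = 131.29 V.
Secondary of T2: V = 131.29 × 916/2171 = 55.394 V.
I_load = 55.394/1.91 = 29.002 A, so P_out = 55.394 × 29.002 = 1606.5 W.
All ideal ⇒ P_in = P_out, so I_supply = 1606.5/400 = 4.02 A.

I_supply ≈ 4.02 A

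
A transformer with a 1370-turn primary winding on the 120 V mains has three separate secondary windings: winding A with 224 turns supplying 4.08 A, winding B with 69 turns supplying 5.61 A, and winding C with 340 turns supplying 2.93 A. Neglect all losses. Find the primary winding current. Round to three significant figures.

V_A = 120 × 224/1370 = 19.620 V; V_B = 120 × 69/1370 = 6.0438 V; V_C = 120 × 340/1370 = 29.781 V.
P_out = V_A I_A + V_B I_B + V_C I_C = 19.620×4.08 + 6.0438×5.61 + 29.781×2.93 = 80.051 + 33.906 + 87.258 = 201.22 W.
Ideal ⇒ P_in = P_out, so I_p = P_out/V_p = 201.22/120 = 1.68 A.

I_p ≈ 1.68 A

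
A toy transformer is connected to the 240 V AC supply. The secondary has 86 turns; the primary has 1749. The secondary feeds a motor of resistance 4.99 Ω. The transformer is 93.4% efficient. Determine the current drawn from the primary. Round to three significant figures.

V_s = 240 × 86/1749 = 11.801 V.
I_s = V_s/R = 11.801/4.99 = 2.3649 A.
P_out = V_s I_s = 11.801 × 2.3649 = 27.909 W.
P_in = P_out/η = 27.909/0.934 = 29.881 W.
I_p = P_in/V_p = 29.881/240 = 0.125 A.

I_p ≈ 0.125 A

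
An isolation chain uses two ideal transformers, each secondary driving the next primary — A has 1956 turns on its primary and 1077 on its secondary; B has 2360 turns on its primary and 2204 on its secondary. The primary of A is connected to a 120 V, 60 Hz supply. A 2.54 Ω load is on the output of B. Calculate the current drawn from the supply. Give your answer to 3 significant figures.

I_supply ≈ 12.5 A

After A: V = 120.00 × 1077/1956 = 66.074 V.
After B: V = 66.074 × 2204/2360 = 61.706 V.
I_load = 61.706/2.54 = 24.294 A, so P_out = 61.706 × 24.294 = 1499.1 W.
All ideal ⇒ P_in = P_out, so I_supply = 1499.1/120 = 12.5 A.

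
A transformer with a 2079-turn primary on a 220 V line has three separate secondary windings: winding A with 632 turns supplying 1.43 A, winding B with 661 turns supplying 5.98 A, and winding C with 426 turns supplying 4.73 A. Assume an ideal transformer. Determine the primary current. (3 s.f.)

I_p ≈ 3.31 A

V_A = 220 × 632/2079 = 66.878 V; V_B = 220 × 661/2079 = 69.947 V; V_C = 220 × 426/2079 = 45.079 V.
P_out = V_A I_A + V_B I_B + V_C I_C = 66.878×1.43 + 69.947×5.98 + 45.079×4.73 = 95.636 + 418.28 + 213.23 = 727.14 W.
Ideal ⇒ P_in = P_out, so I_p = P_out/V_p = 727.14/220 = 3.31 A.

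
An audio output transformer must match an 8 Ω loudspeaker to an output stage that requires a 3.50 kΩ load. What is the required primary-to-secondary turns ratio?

Z_p/Z_s = (N_p/N_s)², so N_p/N_s = √(3500/8) = √438 = 20.9.

N_p/N_s ≈ 20.9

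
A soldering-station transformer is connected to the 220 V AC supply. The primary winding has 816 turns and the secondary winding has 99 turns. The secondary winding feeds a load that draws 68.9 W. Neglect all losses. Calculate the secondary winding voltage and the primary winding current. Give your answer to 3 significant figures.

V_s = V_p × N_s/N_p = 220 × 99/816 = 26.691 V.
I_s = P/V_s = 68.9/26.691 = 2.5814 A.
I_p = I_s × N_s/N_p = 2.5814 × 99/816 = 0.313 A.

V_s ≈ 26.7 V, I_p ≈ 0.313 A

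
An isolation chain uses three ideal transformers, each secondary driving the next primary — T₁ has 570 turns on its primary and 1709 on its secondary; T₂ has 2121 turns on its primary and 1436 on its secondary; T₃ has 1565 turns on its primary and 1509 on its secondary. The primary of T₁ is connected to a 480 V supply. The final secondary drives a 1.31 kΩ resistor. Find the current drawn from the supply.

Secondary of T₁: V = 480.00 × 1709/570 = 1439.2 V.
Secondary of T₂: V = 1439.2 × 1436/2121 = 974.37 V.
Secondary of T₃: V = 974.37 × 1509/1565 = 939.50 V.
I_load = 939.50/1310 = 0.71718 A, so P_out = 939.50 × 0.71718 = 673.79 W.
All ideal ⇒ P_in = P_out, so I_supply = 673.79/480 = 1.40 A.

I_supply ≈ 1.40 A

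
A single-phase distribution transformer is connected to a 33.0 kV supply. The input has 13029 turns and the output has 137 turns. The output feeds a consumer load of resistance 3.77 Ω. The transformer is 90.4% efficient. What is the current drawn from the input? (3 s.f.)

V_out = 33000 × 137/13029 = 347.00 V.
I_out = V_out/R = 347.00/3.77 = 92.041 A.
P_out = V_out I_out = 347.00 × 92.041 = 31938 W.
P_in = P_out/η = 31938/0.904 = 35329 W.
I_in = P_in/V_in = 35329/33000 = 1.07 A.

I_in ≈ 1.07 A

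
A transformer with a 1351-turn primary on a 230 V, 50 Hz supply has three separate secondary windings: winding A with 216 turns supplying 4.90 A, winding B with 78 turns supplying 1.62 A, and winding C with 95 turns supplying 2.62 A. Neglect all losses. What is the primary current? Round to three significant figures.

V_A = 230 × 216/1351 = 36.773 V; V_B = 230 × 78/1351 = 13.279 V; V_C = 230 × 95/1351 = 16.173 V.
P_out = V_A I_A + V_B I_B + V_C I_C = 36.773×4.90 + 13.279×1.62 + 16.173×2.62 = 180.19 + 21.512 + 42.374 = 244.07 W.
Ideal ⇒ P_in = P_out, so I_p = P_out/V_p = 244.07/230 = 1.06 A.

I_p ≈ 1.06 A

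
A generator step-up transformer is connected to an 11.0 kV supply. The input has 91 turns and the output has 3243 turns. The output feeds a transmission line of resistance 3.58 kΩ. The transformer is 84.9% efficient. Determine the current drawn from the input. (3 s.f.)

V_out = 11000 × 3243/91 = 392010 V.
I_out = V_out/R = 392010/3580 = 109.50 A.
P_out = V_out I_out = 392010 × 109.50 = 4.2925×10^7 W.
P_in = P_out/η = 4.2925×10^7/0.849 = 5.0560×10^7 W.
I_in = P_in/V_in = 5.0560×10^7/11000 = 4600 A.

I_in ≈ 4600 A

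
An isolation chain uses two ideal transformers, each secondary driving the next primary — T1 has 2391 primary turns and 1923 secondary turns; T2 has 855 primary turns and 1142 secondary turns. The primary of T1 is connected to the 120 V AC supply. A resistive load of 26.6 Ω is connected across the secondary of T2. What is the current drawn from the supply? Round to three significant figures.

Secondary of T1: V = 120.00 × 1923/2391 = 96.512 V.
Secondary of T2: V = 96.512 × 1142/855 = 128.91 V.
I_load = 128.91/26.6 = 4.8462 A, so P_out = 128.91 × 4.8462 = 624.71 W.
All ideal ⇒ P_in = P_out, so I_supply = 624.71/120 = 5.21 A.

I_supply ≈ 5.21 A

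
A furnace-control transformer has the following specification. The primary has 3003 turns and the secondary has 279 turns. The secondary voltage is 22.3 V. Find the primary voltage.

V_p/V_s = N_p/N_s, so V_p = 22.3 × 3003/279 = 240 V.

V_p ≈ 240 V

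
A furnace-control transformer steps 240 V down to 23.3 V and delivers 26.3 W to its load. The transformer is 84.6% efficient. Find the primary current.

P_in = P_out/η = 26.3/0.846 = 31.087 W.
I_p = P_in/V_p = 31.087/240 = 0.130 A.

I_p ≈ 0.130 A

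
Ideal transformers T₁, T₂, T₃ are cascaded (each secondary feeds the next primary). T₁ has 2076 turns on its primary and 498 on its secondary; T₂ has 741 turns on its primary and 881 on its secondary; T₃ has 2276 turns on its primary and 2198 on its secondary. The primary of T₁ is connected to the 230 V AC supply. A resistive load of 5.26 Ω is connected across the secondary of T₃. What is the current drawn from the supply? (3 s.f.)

Secondary of T₁: V = 230.00 × 498/2076 = 55.173 V.
Secondary of T₂: V = 55.173 × 881/741 = 65.598 V.
Secondary of T₃: V = 65.598 × 2198/2276 = 63.349 V.
I_load = 63.349/5.26 = 12.044 A, so P_out = 63.349 × 12.044 = 762.96 W.
All ideal ⇒ P_in = P_out, so I_supply = 762.96/230 = 3.32 A.

I_supply ≈ 3.32 A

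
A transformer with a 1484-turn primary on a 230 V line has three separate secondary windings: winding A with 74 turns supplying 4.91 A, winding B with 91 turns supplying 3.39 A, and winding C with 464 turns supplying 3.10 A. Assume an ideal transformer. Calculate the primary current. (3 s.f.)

V_A = 230 × 74/1484 = 11.469 V; V_B = 230 × 91/1484 = 14.104 V; V_C = 230 × 464/1484 = 71.914 V.
P_out = V_A I_A + V_B I_B + V_C I_C = 11.469×4.91 + 14.104×3.39 + 71.914×3.10 = 56.313 + 47.812 + 222.93 = 327.06 W.
Ideal ⇒ P_in = P_out, so I_p = P_out/V_p = 327.06/230 = 1.42 A.

I_p ≈ 1.42 A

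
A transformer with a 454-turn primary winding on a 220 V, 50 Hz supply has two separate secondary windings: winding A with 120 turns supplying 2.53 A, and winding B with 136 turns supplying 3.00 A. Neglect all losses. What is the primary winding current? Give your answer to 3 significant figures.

I_p ≈ 1.57 A

V_A = 220 × 120/454 = 58.150 V; V_B = 220 × 136/454 = 65.903 V.
P_out = V_A I_A + V_B I_B = 58.150×2.53 + 65.903×3.00 = 147.12 + 197.71 = 344.83 W.
Ideal ⇒ P_in = P_out, so I_p = P_out/V_p = 344.83/220 = 1.57 A.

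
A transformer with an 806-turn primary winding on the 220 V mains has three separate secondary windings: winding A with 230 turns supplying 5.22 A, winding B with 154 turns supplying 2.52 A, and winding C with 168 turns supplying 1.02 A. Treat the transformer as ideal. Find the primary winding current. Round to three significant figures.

V_A = 220 × 230/806 = 62.779 V; V_B = 220 × 154/806 = 42.035 V; V_C = 220 × 168/806 = 45.856 V.
P_out = V_A I_A + V_B I_B + V_C I_C = 62.779×5.22 + 42.035×2.52 + 45.856×1.02 = 327.71 + 105.93 + 46.773 = 480.41 W.
Ideal ⇒ P_in = P_out, so I_p = P_out/V_p = 480.41/220 = 2.18 A.

I_p ≈ 2.18 A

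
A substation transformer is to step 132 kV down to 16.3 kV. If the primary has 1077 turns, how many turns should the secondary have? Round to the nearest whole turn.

N_s/N_p = V_s/V_p, so N_s = 1077 × 16300/132000 = 133.0 ≈ 133 turns.

N_s = 133 turns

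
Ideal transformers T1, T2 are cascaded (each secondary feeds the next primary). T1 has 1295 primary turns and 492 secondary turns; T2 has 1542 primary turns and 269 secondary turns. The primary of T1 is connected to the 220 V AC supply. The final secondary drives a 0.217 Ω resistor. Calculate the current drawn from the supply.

Secondary of T1: V = 220.00 × 492/1295 = 83.583 V.
Secondary of T2: V = 83.583 × 269/1542 = 14.581 V.
I_load = 14.581/0.217 = 67.193 A, so P_out = 14.581 × 67.193 = 979.74 W.
All ideal ⇒ P_in = P_out, so I_supply = 979.74/220 = 4.45 A.

I_supply ≈ 4.45 A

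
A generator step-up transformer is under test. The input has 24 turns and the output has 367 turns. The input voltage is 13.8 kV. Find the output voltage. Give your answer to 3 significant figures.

V_out/V_in = N_out/N_in, so V_out = 13800 × 367/24 = 211000 V.

V_out ≈ 211000 V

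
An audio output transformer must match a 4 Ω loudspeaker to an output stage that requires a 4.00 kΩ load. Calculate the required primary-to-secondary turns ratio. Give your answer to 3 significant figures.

N_p/N_s ≈ 31.6

Z_p/Z_s = (N_p/N_s)², so N_p/N_s = √(4000/4) = √1000 = 31.6.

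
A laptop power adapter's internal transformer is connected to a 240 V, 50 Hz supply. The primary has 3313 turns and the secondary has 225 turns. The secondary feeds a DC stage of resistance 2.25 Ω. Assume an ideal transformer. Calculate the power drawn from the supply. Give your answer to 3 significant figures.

P ≈ 118 W

V_s = V_p × N_s/N_p = 240 × 225/3313 = 16.299 V.
I_s = V_s/R = 16.299/2.25 = 7.2442 A.
I_p = I_s × N_s/N_p = 7.2442 × 225/3313 = 0.49198 A.
P = V_p I_p = 240 × 0.49198 = 118 W.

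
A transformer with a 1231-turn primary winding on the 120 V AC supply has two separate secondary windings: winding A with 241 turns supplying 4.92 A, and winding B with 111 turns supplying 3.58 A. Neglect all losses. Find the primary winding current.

V_A = 120 × 241/1231 = 23.493 V; V_B = 120 × 111/1231 = 10.820 V.
P_out = V_A I_A + V_B I_B = 23.493×4.92 + 10.820×3.58 = 115.59 + 38.737 = 154.32 W.
Ideal ⇒ P_in = P_out, so I_p = P_out/V_p = 154.32/120 = 1.29 A.

I_p ≈ 1.29 A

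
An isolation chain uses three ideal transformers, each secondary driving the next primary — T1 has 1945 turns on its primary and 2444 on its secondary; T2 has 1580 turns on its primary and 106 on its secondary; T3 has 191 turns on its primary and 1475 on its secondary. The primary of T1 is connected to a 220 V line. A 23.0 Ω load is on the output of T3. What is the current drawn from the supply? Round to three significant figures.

After T1: V = 220.00 × 2444/1945 = 276.44 V.
After T2: V = 276.44 × 106/1580 = 18.546 V.
After T3: V = 18.546 × 1475/191 = 143.22 V.
I_load = 143.22/23.0 = 6.2271 A, so P_out = 143.22 × 6.2271 = 891.86 W.
All ideal ⇒ P_in = P_out, so I_supply = 891.86/220 = 4.05 A.

I_supply ≈ 4.05 A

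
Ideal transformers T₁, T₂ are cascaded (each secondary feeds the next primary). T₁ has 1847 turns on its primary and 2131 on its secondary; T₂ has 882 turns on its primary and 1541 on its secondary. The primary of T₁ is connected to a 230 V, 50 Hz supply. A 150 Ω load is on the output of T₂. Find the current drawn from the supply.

Secondary of T₁: V = 230.00 × 2131/1847 = 265.37 V.
Secondary of T₂: V = 265.37 × 1541/882 = 463.64 V.
I_load = 463.64/150 = 3.0909 A, so P_out = 463.64 × 3.0909 = 1433.1 W.
All ideal ⇒ P_in = P_out, so I_supply = 1433.1/230 = 6.23 A.

I_supply ≈ 6.23 A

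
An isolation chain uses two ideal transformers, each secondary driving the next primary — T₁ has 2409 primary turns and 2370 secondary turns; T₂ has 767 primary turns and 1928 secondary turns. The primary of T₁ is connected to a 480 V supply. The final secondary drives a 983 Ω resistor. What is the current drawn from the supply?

After T₁: V = 480.00 × 2370/2409 = 472.23 V.
After T₂: V = 472.23 × 1928/767 = 1187.0 V.
I_load = 1187.0/983 = 1.2076 A, so P_out = 1187.0 × 1.2076 = 1433.4 W.
All ideal ⇒ P_in = P_out, so I_supply = 1433.4/480 = 2.99 A.

I_supply ≈ 2.99 A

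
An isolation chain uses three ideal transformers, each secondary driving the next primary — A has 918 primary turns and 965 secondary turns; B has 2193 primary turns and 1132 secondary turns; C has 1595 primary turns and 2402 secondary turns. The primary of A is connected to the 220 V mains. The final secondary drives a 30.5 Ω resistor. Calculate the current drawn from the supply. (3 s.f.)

I_supply ≈ 4.82 A

Secondary of A: V = 220.00 × 965/918 = 231.26 V.
Secondary of B: V = 231.26 × 1132/2193 = 119.38 V.
Secondary of C: V = 119.38 × 2402/1595 = 179.77 V.
I_load = 179.77/30.5 = 5.8942 A, so P_out = 179.77 × 5.8942 = 1059.6 W.
All ideal ⇒ P_in = P_out, so I_supply = 1059.6/220 = 4.82 A.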